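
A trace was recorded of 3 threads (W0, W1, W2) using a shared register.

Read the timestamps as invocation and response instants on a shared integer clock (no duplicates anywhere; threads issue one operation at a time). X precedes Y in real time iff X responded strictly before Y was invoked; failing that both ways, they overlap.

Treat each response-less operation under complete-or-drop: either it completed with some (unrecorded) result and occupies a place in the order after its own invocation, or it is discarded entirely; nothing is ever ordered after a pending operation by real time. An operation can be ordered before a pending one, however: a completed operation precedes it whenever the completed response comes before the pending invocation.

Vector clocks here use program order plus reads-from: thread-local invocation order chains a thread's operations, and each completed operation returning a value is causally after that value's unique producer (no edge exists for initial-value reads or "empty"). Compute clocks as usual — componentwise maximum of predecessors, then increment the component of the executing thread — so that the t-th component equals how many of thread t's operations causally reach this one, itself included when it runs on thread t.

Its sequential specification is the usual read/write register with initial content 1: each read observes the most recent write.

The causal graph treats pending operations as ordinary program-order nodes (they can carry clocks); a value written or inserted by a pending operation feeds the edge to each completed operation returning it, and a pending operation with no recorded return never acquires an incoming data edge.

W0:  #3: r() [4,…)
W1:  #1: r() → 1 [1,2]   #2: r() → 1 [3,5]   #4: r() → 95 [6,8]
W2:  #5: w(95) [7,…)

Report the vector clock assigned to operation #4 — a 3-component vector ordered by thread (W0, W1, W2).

no predecessors for #5 (invoked 7): W2 increments from zero → (0, 0, 1)
no predecessors for #1 (invoked 1): W1 increments from zero → (0, 1, 0)
no predecessors for #3 (invoked 4): W0 increments from zero → (1, 0, 0)
from VC(#1)=(0, 1, 0), #2 (invoked 3) maxes components and bumps W1 → (0, 2, 0)
from VC(#2)=(0, 2, 0), VC(#5)=(0, 0, 1), #4 (invoked 6) maxes components and bumps W1 → (0, 3, 1)
target: VC(#4) = (0, 3, 1)

(0, 3, 1)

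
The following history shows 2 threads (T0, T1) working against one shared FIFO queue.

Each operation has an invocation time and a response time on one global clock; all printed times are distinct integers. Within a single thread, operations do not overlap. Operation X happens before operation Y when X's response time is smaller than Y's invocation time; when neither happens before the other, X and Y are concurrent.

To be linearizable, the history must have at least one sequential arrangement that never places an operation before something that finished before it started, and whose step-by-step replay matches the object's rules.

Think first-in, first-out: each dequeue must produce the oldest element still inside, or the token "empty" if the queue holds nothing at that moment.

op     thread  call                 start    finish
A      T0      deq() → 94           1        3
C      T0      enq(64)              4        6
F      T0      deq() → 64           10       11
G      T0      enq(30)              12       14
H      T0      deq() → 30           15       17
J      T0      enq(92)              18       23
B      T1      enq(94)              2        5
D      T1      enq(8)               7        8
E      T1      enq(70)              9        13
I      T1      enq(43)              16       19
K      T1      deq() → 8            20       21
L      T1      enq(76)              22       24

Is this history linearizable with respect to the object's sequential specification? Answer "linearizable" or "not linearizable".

not linearizable

the violation lands at event 17, H's response at time 17: events 1..16 linearize, events 1..17 do not
9 orders of the 8 completed FIFO queue ops respect real time; none is legal
every completion of the 1 pending operation (I) was checked; none linearizes
sample order A, B, C, D, E, F, G, H (pending dropped) stalls at step 1 — A deq() → 94 has no legal effect
sample order A, B, C, D, F, E, G, H (pending dropped) stalls at step 1 — A deq() → 94 has no legal effect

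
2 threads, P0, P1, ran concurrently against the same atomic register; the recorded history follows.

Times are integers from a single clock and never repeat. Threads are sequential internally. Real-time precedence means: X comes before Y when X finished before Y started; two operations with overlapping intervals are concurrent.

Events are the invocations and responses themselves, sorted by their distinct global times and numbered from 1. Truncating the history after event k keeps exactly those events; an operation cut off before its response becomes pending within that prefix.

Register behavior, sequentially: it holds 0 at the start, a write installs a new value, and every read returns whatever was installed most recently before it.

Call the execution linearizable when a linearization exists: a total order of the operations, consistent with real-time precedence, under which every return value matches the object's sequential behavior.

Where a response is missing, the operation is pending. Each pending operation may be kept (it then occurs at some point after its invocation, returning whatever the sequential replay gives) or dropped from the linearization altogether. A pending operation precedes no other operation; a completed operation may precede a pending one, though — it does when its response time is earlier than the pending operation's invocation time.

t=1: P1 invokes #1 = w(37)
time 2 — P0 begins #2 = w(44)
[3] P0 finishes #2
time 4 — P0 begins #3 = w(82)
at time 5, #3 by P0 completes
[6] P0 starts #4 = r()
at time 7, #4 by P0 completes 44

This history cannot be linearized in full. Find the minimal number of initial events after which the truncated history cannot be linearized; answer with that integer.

7

a valid linearization of events 1..6 exists, for instance #1, #2, #3:
1. #1 w(37) (pending, included), leaving value 37
2. #2 w(44), leaving value 44
3. #3 w(82), leaving value 82
with event 7 included (#4 responding at time 7), all real-time-consistent orders fail
completion choices over the 1 pending operation (#1) were checked; none helps
one such order, #2, #3, #4 (pending dropped), breaks at step 3 where #4 r() → 44 is illegal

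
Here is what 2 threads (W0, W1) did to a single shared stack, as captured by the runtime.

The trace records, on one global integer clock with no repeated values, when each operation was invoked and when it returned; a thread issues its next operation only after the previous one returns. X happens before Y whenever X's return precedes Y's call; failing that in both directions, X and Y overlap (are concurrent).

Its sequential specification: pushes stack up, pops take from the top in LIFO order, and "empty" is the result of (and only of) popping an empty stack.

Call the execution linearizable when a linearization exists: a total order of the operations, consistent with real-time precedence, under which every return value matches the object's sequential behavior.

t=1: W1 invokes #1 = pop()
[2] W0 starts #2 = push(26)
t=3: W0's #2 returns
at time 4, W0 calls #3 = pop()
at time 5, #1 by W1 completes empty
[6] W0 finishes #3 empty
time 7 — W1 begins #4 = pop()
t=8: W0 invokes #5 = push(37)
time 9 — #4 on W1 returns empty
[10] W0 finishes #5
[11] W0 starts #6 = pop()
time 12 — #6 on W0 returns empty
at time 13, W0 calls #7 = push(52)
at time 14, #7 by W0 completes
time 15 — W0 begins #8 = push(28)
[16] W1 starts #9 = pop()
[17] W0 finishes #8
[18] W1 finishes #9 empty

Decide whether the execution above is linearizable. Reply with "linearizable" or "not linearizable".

events 1..5 are fine; event 6 — the response of #3 at time 6 — makes the prefix non-linearizable
no legal order exists: 3 real-time-consistent candidates over 3 completed stack operations, all rejected
e.g. #1, #2, #3: illegal at step 3, since #3 pop() → empty cannot apply there
e.g. #2, #1, #3: illegal at step 2, since #1 pop() → empty cannot apply there

not linearizable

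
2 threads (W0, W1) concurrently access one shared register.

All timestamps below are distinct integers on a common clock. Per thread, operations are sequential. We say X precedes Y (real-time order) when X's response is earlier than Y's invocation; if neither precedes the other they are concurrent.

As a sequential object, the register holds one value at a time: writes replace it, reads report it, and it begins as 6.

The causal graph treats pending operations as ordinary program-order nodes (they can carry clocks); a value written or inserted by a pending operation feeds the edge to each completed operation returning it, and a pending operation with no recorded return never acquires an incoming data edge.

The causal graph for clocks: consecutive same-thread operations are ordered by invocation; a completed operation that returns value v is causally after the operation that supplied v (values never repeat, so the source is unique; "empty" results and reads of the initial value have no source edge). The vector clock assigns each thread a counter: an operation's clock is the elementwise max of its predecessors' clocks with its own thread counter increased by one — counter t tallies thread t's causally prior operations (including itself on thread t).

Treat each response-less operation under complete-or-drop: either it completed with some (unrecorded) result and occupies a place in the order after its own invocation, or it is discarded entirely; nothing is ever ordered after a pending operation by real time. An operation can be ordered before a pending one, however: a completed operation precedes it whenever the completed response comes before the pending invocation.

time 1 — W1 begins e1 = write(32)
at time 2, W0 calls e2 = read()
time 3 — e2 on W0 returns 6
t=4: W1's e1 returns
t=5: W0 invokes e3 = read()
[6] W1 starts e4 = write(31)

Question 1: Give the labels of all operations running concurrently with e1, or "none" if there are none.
e1 spans [1,4]: anything still running between times 1 and 4 counts as concurrent
e2 [2,3]: concurrent
e3 [5,…): after
e4 [6,…): after

e2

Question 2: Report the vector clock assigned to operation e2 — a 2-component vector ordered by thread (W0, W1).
root op e1, invoked 1: fresh clock plus W1's own tick → (0, 1)
root op e2, invoked 2: fresh clock plus W0's own tick → (1, 0)
merge at e4 (invoked 6): VC(e1)=(0, 1), own-thread bump on W1 → (0, 2)
merge at e3 (invoked 5): VC(e2)=(1, 0), own-thread bump on W0 → (2, 0)
target: VC(e2) = (1, 0)

(1, 0)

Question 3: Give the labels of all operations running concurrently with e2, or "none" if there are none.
e2 spans [2,3]; an op avoiding the whole window 2..3 is ordered, any other is concurrent
e1 [1,4]: concurrent
e3 [5,…): after
e4 [6,…): after

e1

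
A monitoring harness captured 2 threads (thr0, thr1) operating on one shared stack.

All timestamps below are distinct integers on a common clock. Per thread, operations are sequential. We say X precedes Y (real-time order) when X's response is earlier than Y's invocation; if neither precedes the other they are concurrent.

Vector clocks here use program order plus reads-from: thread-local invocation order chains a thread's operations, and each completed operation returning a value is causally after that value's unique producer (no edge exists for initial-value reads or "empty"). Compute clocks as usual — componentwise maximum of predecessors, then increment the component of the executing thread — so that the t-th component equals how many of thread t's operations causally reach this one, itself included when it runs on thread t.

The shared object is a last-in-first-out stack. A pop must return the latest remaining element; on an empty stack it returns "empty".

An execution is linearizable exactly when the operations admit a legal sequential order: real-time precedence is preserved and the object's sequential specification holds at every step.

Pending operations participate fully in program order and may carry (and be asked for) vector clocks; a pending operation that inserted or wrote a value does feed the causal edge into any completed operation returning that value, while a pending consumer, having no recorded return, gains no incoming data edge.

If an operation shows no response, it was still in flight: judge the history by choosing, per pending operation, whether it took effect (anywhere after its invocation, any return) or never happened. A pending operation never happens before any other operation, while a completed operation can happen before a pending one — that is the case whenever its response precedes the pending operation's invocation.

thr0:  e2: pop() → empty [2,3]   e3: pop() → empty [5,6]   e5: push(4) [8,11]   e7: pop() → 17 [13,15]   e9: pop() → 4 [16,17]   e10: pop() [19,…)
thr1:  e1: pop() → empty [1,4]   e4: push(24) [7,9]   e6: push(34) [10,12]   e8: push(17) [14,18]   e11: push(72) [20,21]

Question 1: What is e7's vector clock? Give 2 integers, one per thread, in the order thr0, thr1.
(4, 4)

no predecessors for e1 (invoked 1): thr1 increments from zero → (0, 1)
no predecessors for e2 (invoked 2): thr0 increments from zero → (1, 0)
from VC(e1)=(0, 1), e4 (invoked 7) maxes components and bumps thr1 → (0, 2)
from VC(e2)=(1, 0), e3 (invoked 5) maxes components and bumps thr0 → (2, 0)
from VC(e4)=(0, 2), e6 (invoked 10) maxes components and bumps thr1 → (0, 3)
from VC(e3)=(2, 0), e5 (invoked 8) maxes components and bumps thr0 → (3, 0)
from VC(e6)=(0, 3), e8 (invoked 14) maxes components and bumps thr1 → (0, 4)
from VC(e8)=(0, 4), e11 (invoked 20) maxes components and bumps thr1 → (0, 5)
from VC(e5)=(3, 0), VC(e8)=(0, 4), e7 (invoked 13) maxes components and bumps thr0 → (4, 4)
from VC(e5)=(3, 0), VC(e7)=(4, 4), e9 (invoked 16) maxes components and bumps thr0 → (5, 4)
from VC(e9)=(5, 4), e10 (invoked 19) maxes components and bumps thr0 → (6, 4)
target: VC(e7) = (4, 4)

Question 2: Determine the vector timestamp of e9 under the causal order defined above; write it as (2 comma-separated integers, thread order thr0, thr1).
(5, 4)

e1, invoked 1, has no incoming edges; only thr1's bump applies → (0, 1)
e2, invoked 2, has no incoming edges; only thr0's bump applies → (1, 0)
e4 (invocation 7): componentwise max over VC(e1)=(0, 1), +1 at thr1, giving (0, 2)
e3 (invocation 5): componentwise max over VC(e2)=(1, 0), +1 at thr0, giving (2, 0)
e6 (invocation 10): componentwise max over VC(e4)=(0, 2), +1 at thr1, giving (0, 3)
e5 (invocation 8): componentwise max over VC(e3)=(2, 0), +1 at thr0, giving (3, 0)
e8 (invocation 14): componentwise max over VC(e6)=(0, 3), +1 at thr1, giving (0, 4)
e11 (invocation 20): componentwise max over VC(e8)=(0, 4), +1 at thr1, giving (0, 5)
e7 (invocation 13): componentwise max over VC(e5)=(3, 0), VC(e8)=(0, 4), +1 at thr0, giving (4, 4)
e9 (invocation 16): componentwise max over VC(e5)=(3, 0), VC(e7)=(4, 4), +1 at thr0, giving (5, 4)
e10 (invocation 19): componentwise max over VC(e9)=(5, 4), +1 at thr0, giving (6, 4)
target: VC(e9) = (5, 4)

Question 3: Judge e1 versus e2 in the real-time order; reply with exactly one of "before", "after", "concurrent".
concurrent

e1 spans [1,4], e2 spans [2,3]
the intervals overlap in both directions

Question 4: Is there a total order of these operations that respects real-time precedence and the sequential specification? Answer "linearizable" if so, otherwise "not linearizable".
linearizable

one valid linearization: e1, e2, e3, e4, e6, e5, e8, e7, e9, e10, e11
after step 1 (e1 pop() → empty): stack <>
after step 2 (e2 pop() → empty): stack <>
after step 3 (e3 pop() → empty): stack <>
after step 4 (e4 push(24)): stack <24>
after step 5 (e6 push(34)): stack <24,34>
after step 6 (e5 push(4)): stack <24,34,4>
after step 7 (e8 push(17)): stack <24,34,4,17>
after step 8 (e7 pop() → 17): stack <24,34,4>
after step 9 (e9 pop() → 4): stack <24,34>
after step 10 (e10 pop() (pending, included)): stack <24>
after step 11 (e11 push(72)): stack <24,72>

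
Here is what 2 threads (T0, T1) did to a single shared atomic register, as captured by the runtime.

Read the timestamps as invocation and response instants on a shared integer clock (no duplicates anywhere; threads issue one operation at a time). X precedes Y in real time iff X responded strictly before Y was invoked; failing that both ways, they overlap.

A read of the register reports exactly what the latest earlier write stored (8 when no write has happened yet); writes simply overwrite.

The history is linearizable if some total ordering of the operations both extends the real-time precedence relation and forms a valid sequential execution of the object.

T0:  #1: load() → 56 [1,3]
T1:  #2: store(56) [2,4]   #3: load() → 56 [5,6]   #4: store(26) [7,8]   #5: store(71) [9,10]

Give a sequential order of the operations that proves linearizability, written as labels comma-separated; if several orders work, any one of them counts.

#2, #1, #3, #4, #5

1. #2 store(56), leaving value 56
2. #1 load() → 56, leaving value 56
3. #3 load() → 56, leaving value 56
4. #4 store(26), leaving value 26
5. #5 store(71), leaving value 71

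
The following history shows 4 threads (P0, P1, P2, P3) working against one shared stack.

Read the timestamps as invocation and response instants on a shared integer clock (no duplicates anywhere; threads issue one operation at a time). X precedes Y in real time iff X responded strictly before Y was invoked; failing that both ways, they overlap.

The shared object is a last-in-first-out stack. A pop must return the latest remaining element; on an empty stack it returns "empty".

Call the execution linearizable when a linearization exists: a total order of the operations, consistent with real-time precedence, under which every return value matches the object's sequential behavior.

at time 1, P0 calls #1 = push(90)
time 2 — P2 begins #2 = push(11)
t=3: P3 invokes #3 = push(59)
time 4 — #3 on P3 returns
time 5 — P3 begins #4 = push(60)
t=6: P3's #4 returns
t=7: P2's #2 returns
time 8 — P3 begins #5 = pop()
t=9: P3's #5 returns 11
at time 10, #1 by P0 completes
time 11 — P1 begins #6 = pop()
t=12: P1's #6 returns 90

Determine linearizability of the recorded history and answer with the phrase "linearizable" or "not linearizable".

one valid linearization: #3, #4, #1, #2, #5, #6
1. #3 push(59), leaving stack <59>
2. #4 push(60), leaving stack <59,60>
3. #1 push(90), leaving stack <59,60,90>
4. #2 push(11), leaving stack <59,60,90,11>
5. #5 pop() → 11, leaving stack <59,60,90>
6. #6 pop() → 90, leaving stack <59,60>

linearizable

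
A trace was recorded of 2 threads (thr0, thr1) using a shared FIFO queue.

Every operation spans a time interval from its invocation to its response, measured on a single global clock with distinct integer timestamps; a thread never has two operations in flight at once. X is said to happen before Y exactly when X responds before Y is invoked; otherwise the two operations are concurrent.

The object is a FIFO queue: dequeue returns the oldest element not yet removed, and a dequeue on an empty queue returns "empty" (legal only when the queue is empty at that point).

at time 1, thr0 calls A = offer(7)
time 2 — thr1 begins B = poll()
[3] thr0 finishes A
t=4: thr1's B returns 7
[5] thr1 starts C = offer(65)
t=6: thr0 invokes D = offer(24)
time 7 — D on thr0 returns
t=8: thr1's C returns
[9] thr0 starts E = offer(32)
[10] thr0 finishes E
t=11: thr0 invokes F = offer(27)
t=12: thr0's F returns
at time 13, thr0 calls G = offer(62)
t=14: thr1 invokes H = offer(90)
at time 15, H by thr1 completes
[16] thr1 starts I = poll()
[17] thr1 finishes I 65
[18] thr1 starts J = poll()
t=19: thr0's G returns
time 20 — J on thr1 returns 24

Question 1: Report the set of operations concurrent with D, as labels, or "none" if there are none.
C

overlap test against D [6,7]: concurrent iff the interval meets 6..7
A [1,3]: before
B [2,4]: before
C [5,8]: concurrent
E [9,10]: after
F [11,12]: after
G [13,19]: after
H [14,15]: after
I [16,17]: after
J [18,20]: after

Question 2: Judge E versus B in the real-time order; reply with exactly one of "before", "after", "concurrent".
after

E spans [9,10], B spans [2,4]
resp(B)=4 < inv(E)=9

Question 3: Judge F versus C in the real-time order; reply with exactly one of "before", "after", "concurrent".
after

F spans [11,12], C spans [5,8]
resp(C)=8 < inv(F)=11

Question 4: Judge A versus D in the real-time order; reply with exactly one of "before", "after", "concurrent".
before

A spans [1,3], D spans [6,7]
resp(A)=3 < inv(D)=6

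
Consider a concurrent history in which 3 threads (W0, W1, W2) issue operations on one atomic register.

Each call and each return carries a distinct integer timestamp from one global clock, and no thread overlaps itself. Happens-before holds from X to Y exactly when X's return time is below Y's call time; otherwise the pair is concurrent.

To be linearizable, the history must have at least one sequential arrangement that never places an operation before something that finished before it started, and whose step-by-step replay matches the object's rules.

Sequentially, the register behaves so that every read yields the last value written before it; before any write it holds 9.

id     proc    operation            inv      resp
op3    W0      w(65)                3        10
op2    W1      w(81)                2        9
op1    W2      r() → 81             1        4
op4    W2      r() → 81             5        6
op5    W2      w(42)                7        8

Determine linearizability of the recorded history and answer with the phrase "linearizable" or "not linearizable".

linearizable

one valid linearization: op2, op1, op4, op3, op5
step 1: op2 w(81) — value 81
step 2: op1 r() → 81 — value 81
step 3: op4 r() → 81 — value 81
step 4: op3 w(65) — value 65
step 5: op5 w(42) — value 42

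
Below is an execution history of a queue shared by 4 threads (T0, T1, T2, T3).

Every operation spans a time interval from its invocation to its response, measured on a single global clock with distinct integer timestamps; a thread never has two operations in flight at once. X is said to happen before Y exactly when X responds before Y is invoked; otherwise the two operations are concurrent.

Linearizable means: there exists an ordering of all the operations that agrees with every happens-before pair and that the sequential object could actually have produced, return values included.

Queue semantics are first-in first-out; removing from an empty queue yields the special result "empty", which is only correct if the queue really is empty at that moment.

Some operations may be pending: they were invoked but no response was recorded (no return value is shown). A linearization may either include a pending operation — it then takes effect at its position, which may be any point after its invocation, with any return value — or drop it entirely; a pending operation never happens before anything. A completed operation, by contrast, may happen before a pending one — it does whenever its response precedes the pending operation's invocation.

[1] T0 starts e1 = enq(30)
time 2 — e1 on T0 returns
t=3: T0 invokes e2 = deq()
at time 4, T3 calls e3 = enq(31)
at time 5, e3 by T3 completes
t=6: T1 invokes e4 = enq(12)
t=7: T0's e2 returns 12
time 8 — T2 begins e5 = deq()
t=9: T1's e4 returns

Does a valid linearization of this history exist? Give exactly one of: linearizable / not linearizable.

not linearizable

the violation lands at event 7, e2's response at time 7: events 1..6 linearize, events 1..7 do not
real-time-consistent orders of the 3 completed operations: 2 — all fail the queue replay
no escape via the 1 pending operation (e4): every completion choice fails
e.g. e1, e2, e3 (pending dropped): illegal at step 2, since e2 deq() → 12 cannot apply there
e.g. e1, e3, e2 (pending dropped): illegal at step 3, since e2 deq() → 12 cannot apply there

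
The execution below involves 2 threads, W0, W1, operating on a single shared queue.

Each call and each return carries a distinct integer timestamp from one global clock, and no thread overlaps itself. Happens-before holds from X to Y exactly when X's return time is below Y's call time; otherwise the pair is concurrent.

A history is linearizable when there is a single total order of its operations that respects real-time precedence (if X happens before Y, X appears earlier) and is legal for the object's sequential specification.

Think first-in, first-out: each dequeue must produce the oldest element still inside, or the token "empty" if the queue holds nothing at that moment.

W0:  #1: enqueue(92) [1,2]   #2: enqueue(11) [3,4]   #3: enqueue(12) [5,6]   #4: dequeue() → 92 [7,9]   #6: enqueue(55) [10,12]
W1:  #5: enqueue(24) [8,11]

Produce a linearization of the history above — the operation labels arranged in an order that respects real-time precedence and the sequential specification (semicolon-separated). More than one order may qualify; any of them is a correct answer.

#1; #2; #3; #4; #5; #6

1. #1 enqueue(92), leaving queue <92>
2. #2 enqueue(11), leaving queue <92,11>
3. #3 enqueue(12), leaving queue <92,11,12>
4. #4 dequeue() → 92, leaving queue <11,12>
5. #5 enqueue(24), leaving queue <11,12,24>
6. #6 enqueue(55), leaving queue <11,12,24,55>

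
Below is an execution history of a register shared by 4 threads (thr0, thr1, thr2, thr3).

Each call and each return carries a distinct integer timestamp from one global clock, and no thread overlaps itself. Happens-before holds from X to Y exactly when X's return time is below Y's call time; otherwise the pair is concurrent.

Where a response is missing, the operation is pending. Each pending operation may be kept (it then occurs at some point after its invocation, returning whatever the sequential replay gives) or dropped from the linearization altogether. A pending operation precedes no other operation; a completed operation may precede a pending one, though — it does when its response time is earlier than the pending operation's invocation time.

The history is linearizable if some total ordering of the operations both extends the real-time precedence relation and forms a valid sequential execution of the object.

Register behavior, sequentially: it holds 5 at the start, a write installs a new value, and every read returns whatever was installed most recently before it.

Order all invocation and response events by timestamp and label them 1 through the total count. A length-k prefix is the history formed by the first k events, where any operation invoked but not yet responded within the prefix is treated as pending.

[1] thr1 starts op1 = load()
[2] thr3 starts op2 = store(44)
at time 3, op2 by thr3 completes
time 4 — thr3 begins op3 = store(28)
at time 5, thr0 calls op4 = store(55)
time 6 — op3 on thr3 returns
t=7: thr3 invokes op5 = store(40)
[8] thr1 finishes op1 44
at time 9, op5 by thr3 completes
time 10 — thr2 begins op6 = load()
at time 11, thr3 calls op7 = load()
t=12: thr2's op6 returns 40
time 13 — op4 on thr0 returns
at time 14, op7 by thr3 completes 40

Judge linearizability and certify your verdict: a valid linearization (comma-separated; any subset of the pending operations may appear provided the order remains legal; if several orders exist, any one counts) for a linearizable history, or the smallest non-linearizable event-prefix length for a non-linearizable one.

step 1: op2 store(44) — value 44
step 2: op1 load() → 44 — value 44
step 3: op3 store(28) — value 28
step 4: op4 store(55) — value 55
step 5: op5 store(40) — value 40
step 6: op6 load() → 40 — value 40
step 7: op7 load() → 40 — value 40

linearizable — witness: op2, op1, op3, op4, op5, op6, op7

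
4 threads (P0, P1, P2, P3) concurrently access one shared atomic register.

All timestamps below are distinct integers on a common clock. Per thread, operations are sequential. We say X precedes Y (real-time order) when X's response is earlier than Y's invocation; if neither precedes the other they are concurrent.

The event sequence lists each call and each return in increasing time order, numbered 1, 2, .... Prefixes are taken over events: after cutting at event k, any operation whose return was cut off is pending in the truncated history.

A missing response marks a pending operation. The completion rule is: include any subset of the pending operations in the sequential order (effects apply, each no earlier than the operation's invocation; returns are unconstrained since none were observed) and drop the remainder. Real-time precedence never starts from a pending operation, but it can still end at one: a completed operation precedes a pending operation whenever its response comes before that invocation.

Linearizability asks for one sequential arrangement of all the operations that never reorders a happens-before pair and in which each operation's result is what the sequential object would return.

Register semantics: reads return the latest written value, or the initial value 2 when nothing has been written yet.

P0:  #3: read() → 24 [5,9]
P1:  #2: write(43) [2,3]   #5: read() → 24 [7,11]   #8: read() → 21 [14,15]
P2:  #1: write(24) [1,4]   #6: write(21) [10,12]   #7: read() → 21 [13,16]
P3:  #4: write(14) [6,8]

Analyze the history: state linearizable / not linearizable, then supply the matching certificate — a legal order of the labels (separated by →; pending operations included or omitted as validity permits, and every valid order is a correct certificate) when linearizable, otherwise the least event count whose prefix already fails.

linearizable — witness: #2 → #1 → #3 → #5 → #4 → #6 → #7 → #8

1. #2 write(43), leaving value 43
2. #1 write(24), leaving value 24
3. #3 read() → 24, leaving value 24
4. #5 read() → 24, leaving value 24
5. #4 write(14), leaving value 14
6. #6 write(21), leaving value 21
7. #7 read() → 21, leaving value 21
8. #8 read() → 21, leaving value 21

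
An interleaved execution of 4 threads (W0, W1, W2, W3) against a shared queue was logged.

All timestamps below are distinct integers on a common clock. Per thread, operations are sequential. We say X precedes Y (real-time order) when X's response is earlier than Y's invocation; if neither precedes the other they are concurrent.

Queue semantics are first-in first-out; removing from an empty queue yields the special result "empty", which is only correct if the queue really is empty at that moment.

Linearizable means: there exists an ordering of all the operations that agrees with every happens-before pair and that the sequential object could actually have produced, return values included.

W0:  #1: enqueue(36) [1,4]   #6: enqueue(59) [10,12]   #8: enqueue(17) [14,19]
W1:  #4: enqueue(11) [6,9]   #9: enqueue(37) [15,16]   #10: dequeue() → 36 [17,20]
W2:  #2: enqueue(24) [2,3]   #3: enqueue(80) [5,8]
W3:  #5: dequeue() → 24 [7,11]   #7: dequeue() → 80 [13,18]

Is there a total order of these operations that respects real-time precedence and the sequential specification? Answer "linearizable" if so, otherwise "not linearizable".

a witness: #2, #1, #3, #4, #5, #6, #8, #9, #10, #7
after step 1 (#2 enqueue(24)): queue <24>
after step 2 (#1 enqueue(36)): queue <24,36>
after step 3 (#3 enqueue(80)): queue <24,36,80>
after step 4 (#4 enqueue(11)): queue <24,36,80,11>
after step 5 (#5 dequeue() → 24): queue <36,80,11>
after step 6 (#6 enqueue(59)): queue <36,80,11,59>
after step 7 (#8 enqueue(17)): queue <36,80,11,59,17>
after step 8 (#9 enqueue(37)): queue <36,80,11,59,17,37>
after step 9 (#10 dequeue() → 36): queue <80,11,59,17,37>
after step 10 (#7 dequeue() → 80): queue <11,59,17,37>

linearizable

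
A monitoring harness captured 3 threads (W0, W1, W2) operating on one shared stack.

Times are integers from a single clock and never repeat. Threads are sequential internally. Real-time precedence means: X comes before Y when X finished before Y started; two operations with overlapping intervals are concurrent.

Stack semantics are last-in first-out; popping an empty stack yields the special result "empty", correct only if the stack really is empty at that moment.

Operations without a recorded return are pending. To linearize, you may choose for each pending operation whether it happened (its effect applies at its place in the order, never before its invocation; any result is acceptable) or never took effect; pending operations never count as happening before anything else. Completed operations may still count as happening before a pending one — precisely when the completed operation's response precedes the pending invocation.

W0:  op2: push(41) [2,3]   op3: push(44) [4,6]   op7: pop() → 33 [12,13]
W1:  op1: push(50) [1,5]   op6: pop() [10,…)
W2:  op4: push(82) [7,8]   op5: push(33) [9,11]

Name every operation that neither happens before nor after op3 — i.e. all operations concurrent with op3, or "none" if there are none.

op1

op3 spans [4,6]; an op avoiding the whole window 4..6 is ordered, any other is concurrent
op1 [1,5]: concurrent
op2 [2,3]: before
op4 [7,8]: after
op5 [9,11]: after
op6 [10,…): after
op7 [12,13]: after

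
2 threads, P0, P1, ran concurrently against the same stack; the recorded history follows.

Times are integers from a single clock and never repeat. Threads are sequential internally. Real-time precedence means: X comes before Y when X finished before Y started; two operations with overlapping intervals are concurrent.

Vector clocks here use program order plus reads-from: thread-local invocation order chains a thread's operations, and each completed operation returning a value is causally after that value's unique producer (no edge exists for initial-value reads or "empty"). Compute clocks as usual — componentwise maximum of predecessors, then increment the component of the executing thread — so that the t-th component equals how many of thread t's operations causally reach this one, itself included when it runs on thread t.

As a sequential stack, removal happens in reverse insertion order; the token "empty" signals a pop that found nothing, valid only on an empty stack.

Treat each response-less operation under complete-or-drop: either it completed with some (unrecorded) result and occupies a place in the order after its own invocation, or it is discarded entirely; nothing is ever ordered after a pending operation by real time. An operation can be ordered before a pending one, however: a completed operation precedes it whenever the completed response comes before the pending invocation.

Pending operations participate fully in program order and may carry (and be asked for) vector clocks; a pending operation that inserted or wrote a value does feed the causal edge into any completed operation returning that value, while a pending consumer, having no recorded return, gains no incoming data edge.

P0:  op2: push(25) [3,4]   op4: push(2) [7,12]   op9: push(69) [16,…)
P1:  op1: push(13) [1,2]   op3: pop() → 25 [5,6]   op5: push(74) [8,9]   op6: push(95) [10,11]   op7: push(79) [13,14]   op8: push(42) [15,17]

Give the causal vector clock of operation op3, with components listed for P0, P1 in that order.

no predecessors for op1 (invoked 1): P1 increments from zero → (0, 1)
no predecessors for op2 (invoked 3): P0 increments from zero → (1, 0)
from VC(op2)=(1, 0), op4 (invoked 7) maxes components and bumps P0 → (2, 0)
from VC(op1)=(0, 1), VC(op2)=(1, 0), op3 (invoked 5) maxes components and bumps P1 → (1, 2)
from VC(op4)=(2, 0), op9 (invoked 16) maxes components and bumps P0 → (3, 0)
from VC(op3)=(1, 2), op5 (invoked 8) maxes components and bumps P1 → (1, 3)
from VC(op5)=(1, 3), op6 (invoked 10) maxes components and bumps P1 → (1, 4)
from VC(op6)=(1, 4), op7 (invoked 13) maxes components and bumps P1 → (1, 5)
from VC(op7)=(1, 5), op8 (invoked 15) maxes components and bumps P1 → (1, 6)
target: VC(op3) = (1, 2)

(1, 2)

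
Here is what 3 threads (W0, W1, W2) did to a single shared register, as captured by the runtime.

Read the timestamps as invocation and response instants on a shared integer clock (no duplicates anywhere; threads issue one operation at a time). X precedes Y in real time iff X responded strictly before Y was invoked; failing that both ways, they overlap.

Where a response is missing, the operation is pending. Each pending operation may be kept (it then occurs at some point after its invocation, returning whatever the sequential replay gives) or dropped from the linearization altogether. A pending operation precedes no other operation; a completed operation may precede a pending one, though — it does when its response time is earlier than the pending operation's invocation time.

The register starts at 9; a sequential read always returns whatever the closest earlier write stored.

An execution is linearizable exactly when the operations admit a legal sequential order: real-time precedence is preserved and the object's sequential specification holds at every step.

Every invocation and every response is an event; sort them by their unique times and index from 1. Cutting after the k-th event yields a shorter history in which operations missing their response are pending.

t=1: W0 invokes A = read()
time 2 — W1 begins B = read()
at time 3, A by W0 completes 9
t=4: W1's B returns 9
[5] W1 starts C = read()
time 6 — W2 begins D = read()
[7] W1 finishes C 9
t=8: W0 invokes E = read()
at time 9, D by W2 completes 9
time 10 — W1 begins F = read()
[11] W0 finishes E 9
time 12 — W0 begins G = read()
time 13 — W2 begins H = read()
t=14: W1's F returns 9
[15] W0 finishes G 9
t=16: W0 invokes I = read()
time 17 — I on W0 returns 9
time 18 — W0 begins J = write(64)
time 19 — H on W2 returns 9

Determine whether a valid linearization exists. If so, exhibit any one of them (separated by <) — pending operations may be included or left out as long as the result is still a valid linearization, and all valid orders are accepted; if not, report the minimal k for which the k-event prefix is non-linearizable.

linearizable — witness: A < B < C < D < E < F < G < H < I

after step 1 (A read() → 9): value 9
after step 2 (B read() → 9): value 9
after step 3 (C read() → 9): value 9
after step 4 (D read() → 9): value 9
after step 5 (E read() → 9): value 9
after step 6 (F read() → 9): value 9
after step 7 (G read() → 9): value 9
after step 8 (H read() → 9): value 9
after step 9 (I read() → 9): value 9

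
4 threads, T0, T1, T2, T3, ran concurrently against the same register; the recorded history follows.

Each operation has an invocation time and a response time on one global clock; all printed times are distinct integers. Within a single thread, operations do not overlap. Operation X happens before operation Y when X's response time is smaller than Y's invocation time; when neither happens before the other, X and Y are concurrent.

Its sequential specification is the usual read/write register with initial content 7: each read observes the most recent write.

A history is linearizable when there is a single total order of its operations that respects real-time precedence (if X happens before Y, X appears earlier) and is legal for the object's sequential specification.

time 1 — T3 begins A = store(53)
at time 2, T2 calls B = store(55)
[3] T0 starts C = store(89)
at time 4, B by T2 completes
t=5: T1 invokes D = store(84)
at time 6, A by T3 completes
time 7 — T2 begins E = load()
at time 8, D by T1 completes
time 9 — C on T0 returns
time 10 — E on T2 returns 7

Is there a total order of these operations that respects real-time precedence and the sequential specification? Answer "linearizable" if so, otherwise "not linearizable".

through event 9 a valid linearization exists; event 10 (E responding at time 10) ends that
every one of the 25 real-time-consistent orders over 5 completed register ops fails the sequential spec
one such order, A, B, C, D, E, breaks at step 5 where E load() → 7 is illegal
one such order, A, B, C, E, D, breaks at step 4 where E load() → 7 is illegal

not linearizable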